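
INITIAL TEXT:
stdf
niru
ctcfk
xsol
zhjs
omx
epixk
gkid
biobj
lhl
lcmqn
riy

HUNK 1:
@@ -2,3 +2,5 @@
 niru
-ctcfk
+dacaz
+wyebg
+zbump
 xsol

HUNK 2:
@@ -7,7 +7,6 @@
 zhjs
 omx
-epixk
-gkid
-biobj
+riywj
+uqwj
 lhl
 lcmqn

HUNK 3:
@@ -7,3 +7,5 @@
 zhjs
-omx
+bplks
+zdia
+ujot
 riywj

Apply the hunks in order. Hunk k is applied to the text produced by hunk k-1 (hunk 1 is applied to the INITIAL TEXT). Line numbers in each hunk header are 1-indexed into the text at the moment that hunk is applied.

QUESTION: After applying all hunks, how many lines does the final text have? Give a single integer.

Hunk 1: at line 2 remove [ctcfk] add [dacaz,wyebg,zbump] -> 14 lines: stdf niru dacaz wyebg zbump xsol zhjs omx epixk gkid biobj lhl lcmqn riy
Hunk 2: at line 7 remove [epixk,gkid,biobj] add [riywj,uqwj] -> 13 lines: stdf niru dacaz wyebg zbump xsol zhjs omx riywj uqwj lhl lcmqn riy
Hunk 3: at line 7 remove [omx] add [bplks,zdia,ujot] -> 15 lines: stdf niru dacaz wyebg zbump xsol zhjs bplks zdia ujot riywj uqwj lhl lcmqn riy
Final line count: 15

Answer: 15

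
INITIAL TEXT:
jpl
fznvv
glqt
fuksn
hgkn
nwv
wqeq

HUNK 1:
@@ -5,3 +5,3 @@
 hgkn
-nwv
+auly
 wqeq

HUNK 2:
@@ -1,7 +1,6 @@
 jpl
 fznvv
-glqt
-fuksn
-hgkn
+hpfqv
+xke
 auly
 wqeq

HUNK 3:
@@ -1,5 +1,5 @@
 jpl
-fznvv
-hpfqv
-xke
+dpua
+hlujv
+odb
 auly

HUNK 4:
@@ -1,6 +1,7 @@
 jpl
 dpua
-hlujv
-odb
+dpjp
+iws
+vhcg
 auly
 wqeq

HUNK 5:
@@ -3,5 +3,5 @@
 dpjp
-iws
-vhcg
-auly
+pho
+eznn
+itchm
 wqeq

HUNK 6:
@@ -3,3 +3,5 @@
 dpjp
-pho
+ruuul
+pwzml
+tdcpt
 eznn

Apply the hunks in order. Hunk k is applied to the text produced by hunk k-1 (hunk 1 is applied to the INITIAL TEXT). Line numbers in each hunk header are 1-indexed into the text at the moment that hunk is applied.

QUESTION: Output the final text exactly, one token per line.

Hunk 1: at line 5 remove [nwv] add [auly] -> 7 lines: jpl fznvv glqt fuksn hgkn auly wqeq
Hunk 2: at line 1 remove [glqt,fuksn,hgkn] add [hpfqv,xke] -> 6 lines: jpl fznvv hpfqv xke auly wqeq
Hunk 3: at line 1 remove [fznvv,hpfqv,xke] add [dpua,hlujv,odb] -> 6 lines: jpl dpua hlujv odb auly wqeq
Hunk 4: at line 1 remove [hlujv,odb] add [dpjp,iws,vhcg] -> 7 lines: jpl dpua dpjp iws vhcg auly wqeq
Hunk 5: at line 3 remove [iws,vhcg,auly] add [pho,eznn,itchm] -> 7 lines: jpl dpua dpjp pho eznn itchm wqeq
Hunk 6: at line 3 remove [pho] add [ruuul,pwzml,tdcpt] -> 9 lines: jpl dpua dpjp ruuul pwzml tdcpt eznn itchm wqeq

Answer: jpl
dpua
dpjp
ruuul
pwzml
tdcpt
eznn
itchm
wqeq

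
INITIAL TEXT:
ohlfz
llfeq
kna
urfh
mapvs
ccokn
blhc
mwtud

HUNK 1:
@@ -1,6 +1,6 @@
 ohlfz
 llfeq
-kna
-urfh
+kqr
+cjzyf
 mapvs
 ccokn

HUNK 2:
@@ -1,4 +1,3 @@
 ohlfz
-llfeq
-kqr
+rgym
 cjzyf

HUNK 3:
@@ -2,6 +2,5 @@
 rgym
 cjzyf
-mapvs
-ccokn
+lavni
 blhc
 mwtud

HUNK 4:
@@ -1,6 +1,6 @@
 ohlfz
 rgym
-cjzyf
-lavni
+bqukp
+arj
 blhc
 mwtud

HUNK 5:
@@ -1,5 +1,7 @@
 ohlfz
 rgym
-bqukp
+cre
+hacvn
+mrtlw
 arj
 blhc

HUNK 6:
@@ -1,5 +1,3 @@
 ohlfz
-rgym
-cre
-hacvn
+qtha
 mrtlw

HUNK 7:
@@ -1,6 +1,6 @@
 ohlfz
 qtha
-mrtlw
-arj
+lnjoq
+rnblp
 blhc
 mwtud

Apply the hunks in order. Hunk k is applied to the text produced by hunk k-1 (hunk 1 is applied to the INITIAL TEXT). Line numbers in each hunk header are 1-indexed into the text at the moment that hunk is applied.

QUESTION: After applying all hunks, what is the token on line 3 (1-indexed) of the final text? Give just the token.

Answer: lnjoq

Derivation:
Hunk 1: at line 1 remove [kna,urfh] add [kqr,cjzyf] -> 8 lines: ohlfz llfeq kqr cjzyf mapvs ccokn blhc mwtud
Hunk 2: at line 1 remove [llfeq,kqr] add [rgym] -> 7 lines: ohlfz rgym cjzyf mapvs ccokn blhc mwtud
Hunk 3: at line 2 remove [mapvs,ccokn] add [lavni] -> 6 lines: ohlfz rgym cjzyf lavni blhc mwtud
Hunk 4: at line 1 remove [cjzyf,lavni] add [bqukp,arj] -> 6 lines: ohlfz rgym bqukp arj blhc mwtud
Hunk 5: at line 1 remove [bqukp] add [cre,hacvn,mrtlw] -> 8 lines: ohlfz rgym cre hacvn mrtlw arj blhc mwtud
Hunk 6: at line 1 remove [rgym,cre,hacvn] add [qtha] -> 6 lines: ohlfz qtha mrtlw arj blhc mwtud
Hunk 7: at line 1 remove [mrtlw,arj] add [lnjoq,rnblp] -> 6 lines: ohlfz qtha lnjoq rnblp blhc mwtud
Final line 3: lnjoq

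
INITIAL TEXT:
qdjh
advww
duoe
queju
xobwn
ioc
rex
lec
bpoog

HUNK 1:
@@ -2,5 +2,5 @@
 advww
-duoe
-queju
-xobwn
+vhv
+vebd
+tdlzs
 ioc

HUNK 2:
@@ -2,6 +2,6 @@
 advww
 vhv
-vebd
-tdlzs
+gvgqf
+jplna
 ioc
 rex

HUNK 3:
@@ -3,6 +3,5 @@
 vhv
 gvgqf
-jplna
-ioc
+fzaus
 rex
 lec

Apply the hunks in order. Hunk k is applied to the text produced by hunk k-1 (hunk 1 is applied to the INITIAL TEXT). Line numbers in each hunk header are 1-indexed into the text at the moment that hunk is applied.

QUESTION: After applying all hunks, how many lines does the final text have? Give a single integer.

Answer: 8

Derivation:
Hunk 1: at line 2 remove [duoe,queju,xobwn] add [vhv,vebd,tdlzs] -> 9 lines: qdjh advww vhv vebd tdlzs ioc rex lec bpoog
Hunk 2: at line 2 remove [vebd,tdlzs] add [gvgqf,jplna] -> 9 lines: qdjh advww vhv gvgqf jplna ioc rex lec bpoog
Hunk 3: at line 3 remove [jplna,ioc] add [fzaus] -> 8 lines: qdjh advww vhv gvgqf fzaus rex lec bpoog
Final line count: 8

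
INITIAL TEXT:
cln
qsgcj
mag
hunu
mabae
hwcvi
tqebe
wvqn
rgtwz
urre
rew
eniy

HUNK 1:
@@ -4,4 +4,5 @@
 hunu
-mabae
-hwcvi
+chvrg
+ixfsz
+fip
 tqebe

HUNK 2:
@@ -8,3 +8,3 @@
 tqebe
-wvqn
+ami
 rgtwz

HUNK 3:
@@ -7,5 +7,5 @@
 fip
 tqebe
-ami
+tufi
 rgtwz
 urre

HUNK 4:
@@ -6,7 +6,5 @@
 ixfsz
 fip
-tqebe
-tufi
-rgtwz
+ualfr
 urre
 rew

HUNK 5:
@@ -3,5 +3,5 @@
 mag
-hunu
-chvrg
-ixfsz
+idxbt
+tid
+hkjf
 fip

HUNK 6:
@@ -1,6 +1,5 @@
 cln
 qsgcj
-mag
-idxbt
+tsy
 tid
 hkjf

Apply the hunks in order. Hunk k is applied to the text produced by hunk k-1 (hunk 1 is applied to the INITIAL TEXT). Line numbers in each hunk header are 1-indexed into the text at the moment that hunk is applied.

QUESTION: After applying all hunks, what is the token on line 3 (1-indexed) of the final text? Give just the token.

Hunk 1: at line 4 remove [mabae,hwcvi] add [chvrg,ixfsz,fip] -> 13 lines: cln qsgcj mag hunu chvrg ixfsz fip tqebe wvqn rgtwz urre rew eniy
Hunk 2: at line 8 remove [wvqn] add [ami] -> 13 lines: cln qsgcj mag hunu chvrg ixfsz fip tqebe ami rgtwz urre rew eniy
Hunk 3: at line 7 remove [ami] add [tufi] -> 13 lines: cln qsgcj mag hunu chvrg ixfsz fip tqebe tufi rgtwz urre rew eniy
Hunk 4: at line 6 remove [tqebe,tufi,rgtwz] add [ualfr] -> 11 lines: cln qsgcj mag hunu chvrg ixfsz fip ualfr urre rew eniy
Hunk 5: at line 3 remove [hunu,chvrg,ixfsz] add [idxbt,tid,hkjf] -> 11 lines: cln qsgcj mag idxbt tid hkjf fip ualfr urre rew eniy
Hunk 6: at line 1 remove [mag,idxbt] add [tsy] -> 10 lines: cln qsgcj tsy tid hkjf fip ualfr urre rew eniy
Final line 3: tsy

Answer: tsy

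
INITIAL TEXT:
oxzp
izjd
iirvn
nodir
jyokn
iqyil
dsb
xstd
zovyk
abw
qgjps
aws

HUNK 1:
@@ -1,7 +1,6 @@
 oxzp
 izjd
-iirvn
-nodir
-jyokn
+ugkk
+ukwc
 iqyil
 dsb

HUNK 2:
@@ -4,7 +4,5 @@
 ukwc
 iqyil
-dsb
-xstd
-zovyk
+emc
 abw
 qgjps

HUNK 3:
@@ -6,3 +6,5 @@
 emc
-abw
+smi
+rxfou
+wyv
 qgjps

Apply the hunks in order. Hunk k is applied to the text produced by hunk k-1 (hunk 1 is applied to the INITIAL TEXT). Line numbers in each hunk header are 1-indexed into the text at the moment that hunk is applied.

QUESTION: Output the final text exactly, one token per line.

Answer: oxzp
izjd
ugkk
ukwc
iqyil
emc
smi
rxfou
wyv
qgjps
aws

Derivation:
Hunk 1: at line 1 remove [iirvn,nodir,jyokn] add [ugkk,ukwc] -> 11 lines: oxzp izjd ugkk ukwc iqyil dsb xstd zovyk abw qgjps aws
Hunk 2: at line 4 remove [dsb,xstd,zovyk] add [emc] -> 9 lines: oxzp izjd ugkk ukwc iqyil emc abw qgjps aws
Hunk 3: at line 6 remove [abw] add [smi,rxfou,wyv] -> 11 lines: oxzp izjd ugkk ukwc iqyil emc smi rxfou wyv qgjps aws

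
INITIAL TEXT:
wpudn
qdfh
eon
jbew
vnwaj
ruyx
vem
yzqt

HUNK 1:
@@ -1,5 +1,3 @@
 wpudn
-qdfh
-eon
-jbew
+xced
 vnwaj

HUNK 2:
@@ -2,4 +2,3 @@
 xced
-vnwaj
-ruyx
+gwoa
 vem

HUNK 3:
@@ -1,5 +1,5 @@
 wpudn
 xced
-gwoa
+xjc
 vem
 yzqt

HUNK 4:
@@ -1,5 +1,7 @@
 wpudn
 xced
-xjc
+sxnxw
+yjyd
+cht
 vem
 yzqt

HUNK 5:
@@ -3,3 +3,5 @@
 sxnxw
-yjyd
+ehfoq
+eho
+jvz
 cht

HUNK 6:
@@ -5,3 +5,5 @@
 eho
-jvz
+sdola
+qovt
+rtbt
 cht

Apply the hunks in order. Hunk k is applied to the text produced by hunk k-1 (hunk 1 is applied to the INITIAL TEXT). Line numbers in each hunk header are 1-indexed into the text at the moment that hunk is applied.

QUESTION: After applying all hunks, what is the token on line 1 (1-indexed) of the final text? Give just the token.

Hunk 1: at line 1 remove [qdfh,eon,jbew] add [xced] -> 6 lines: wpudn xced vnwaj ruyx vem yzqt
Hunk 2: at line 2 remove [vnwaj,ruyx] add [gwoa] -> 5 lines: wpudn xced gwoa vem yzqt
Hunk 3: at line 1 remove [gwoa] add [xjc] -> 5 lines: wpudn xced xjc vem yzqt
Hunk 4: at line 1 remove [xjc] add [sxnxw,yjyd,cht] -> 7 lines: wpudn xced sxnxw yjyd cht vem yzqt
Hunk 5: at line 3 remove [yjyd] add [ehfoq,eho,jvz] -> 9 lines: wpudn xced sxnxw ehfoq eho jvz cht vem yzqt
Hunk 6: at line 5 remove [jvz] add [sdola,qovt,rtbt] -> 11 lines: wpudn xced sxnxw ehfoq eho sdola qovt rtbt cht vem yzqt
Final line 1: wpudn

Answer: wpudn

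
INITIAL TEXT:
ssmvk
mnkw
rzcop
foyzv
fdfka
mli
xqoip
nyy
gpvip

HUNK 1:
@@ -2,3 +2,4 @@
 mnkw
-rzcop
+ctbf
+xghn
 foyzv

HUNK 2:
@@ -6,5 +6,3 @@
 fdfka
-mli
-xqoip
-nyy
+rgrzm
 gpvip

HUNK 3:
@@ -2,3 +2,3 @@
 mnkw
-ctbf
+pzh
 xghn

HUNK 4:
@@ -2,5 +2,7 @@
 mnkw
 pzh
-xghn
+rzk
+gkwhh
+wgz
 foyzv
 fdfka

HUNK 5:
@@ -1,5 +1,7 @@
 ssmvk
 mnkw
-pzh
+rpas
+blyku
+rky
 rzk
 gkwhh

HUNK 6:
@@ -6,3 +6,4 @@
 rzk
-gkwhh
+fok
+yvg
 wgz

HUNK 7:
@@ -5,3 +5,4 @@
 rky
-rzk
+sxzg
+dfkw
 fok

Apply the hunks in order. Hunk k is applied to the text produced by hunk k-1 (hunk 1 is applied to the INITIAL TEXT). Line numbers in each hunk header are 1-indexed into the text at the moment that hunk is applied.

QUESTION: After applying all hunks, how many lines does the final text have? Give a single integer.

Answer: 14

Derivation:
Hunk 1: at line 2 remove [rzcop] add [ctbf,xghn] -> 10 lines: ssmvk mnkw ctbf xghn foyzv fdfka mli xqoip nyy gpvip
Hunk 2: at line 6 remove [mli,xqoip,nyy] add [rgrzm] -> 8 lines: ssmvk mnkw ctbf xghn foyzv fdfka rgrzm gpvip
Hunk 3: at line 2 remove [ctbf] add [pzh] -> 8 lines: ssmvk mnkw pzh xghn foyzv fdfka rgrzm gpvip
Hunk 4: at line 2 remove [xghn] add [rzk,gkwhh,wgz] -> 10 lines: ssmvk mnkw pzh rzk gkwhh wgz foyzv fdfka rgrzm gpvip
Hunk 5: at line 1 remove [pzh] add [rpas,blyku,rky] -> 12 lines: ssmvk mnkw rpas blyku rky rzk gkwhh wgz foyzv fdfka rgrzm gpvip
Hunk 6: at line 6 remove [gkwhh] add [fok,yvg] -> 13 lines: ssmvk mnkw rpas blyku rky rzk fok yvg wgz foyzv fdfka rgrzm gpvip
Hunk 7: at line 5 remove [rzk] add [sxzg,dfkw] -> 14 lines: ssmvk mnkw rpas blyku rky sxzg dfkw fok yvg wgz foyzv fdfka rgrzm gpvip
Final line count: 14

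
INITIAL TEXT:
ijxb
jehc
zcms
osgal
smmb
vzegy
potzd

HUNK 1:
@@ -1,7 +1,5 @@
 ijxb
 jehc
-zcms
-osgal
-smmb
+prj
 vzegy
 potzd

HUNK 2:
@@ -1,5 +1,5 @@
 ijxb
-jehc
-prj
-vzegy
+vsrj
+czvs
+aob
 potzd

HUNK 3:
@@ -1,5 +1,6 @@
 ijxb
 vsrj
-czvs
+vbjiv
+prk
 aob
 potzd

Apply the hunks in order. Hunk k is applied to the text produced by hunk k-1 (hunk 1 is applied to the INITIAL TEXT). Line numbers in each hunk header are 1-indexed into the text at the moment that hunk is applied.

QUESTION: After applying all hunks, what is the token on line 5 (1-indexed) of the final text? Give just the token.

Answer: aob

Derivation:
Hunk 1: at line 1 remove [zcms,osgal,smmb] add [prj] -> 5 lines: ijxb jehc prj vzegy potzd
Hunk 2: at line 1 remove [jehc,prj,vzegy] add [vsrj,czvs,aob] -> 5 lines: ijxb vsrj czvs aob potzd
Hunk 3: at line 1 remove [czvs] add [vbjiv,prk] -> 6 lines: ijxb vsrj vbjiv prk aob potzd
Final line 5: aob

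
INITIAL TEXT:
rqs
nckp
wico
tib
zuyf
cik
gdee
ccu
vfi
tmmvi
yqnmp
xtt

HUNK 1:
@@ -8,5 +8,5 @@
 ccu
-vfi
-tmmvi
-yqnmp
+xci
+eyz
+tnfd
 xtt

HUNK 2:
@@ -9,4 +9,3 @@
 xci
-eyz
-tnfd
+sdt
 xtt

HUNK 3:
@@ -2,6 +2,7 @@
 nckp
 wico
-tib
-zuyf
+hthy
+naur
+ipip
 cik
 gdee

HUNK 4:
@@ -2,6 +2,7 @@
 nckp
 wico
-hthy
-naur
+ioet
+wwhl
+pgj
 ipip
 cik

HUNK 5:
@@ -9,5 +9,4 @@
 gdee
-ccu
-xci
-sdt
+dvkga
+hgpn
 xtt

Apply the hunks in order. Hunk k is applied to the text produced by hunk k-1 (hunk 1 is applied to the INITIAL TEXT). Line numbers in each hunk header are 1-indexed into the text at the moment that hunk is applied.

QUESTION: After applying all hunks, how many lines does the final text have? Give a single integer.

Hunk 1: at line 8 remove [vfi,tmmvi,yqnmp] add [xci,eyz,tnfd] -> 12 lines: rqs nckp wico tib zuyf cik gdee ccu xci eyz tnfd xtt
Hunk 2: at line 9 remove [eyz,tnfd] add [sdt] -> 11 lines: rqs nckp wico tib zuyf cik gdee ccu xci sdt xtt
Hunk 3: at line 2 remove [tib,zuyf] add [hthy,naur,ipip] -> 12 lines: rqs nckp wico hthy naur ipip cik gdee ccu xci sdt xtt
Hunk 4: at line 2 remove [hthy,naur] add [ioet,wwhl,pgj] -> 13 lines: rqs nckp wico ioet wwhl pgj ipip cik gdee ccu xci sdt xtt
Hunk 5: at line 9 remove [ccu,xci,sdt] add [dvkga,hgpn] -> 12 lines: rqs nckp wico ioet wwhl pgj ipip cik gdee dvkga hgpn xtt
Final line count: 12

Answer: 12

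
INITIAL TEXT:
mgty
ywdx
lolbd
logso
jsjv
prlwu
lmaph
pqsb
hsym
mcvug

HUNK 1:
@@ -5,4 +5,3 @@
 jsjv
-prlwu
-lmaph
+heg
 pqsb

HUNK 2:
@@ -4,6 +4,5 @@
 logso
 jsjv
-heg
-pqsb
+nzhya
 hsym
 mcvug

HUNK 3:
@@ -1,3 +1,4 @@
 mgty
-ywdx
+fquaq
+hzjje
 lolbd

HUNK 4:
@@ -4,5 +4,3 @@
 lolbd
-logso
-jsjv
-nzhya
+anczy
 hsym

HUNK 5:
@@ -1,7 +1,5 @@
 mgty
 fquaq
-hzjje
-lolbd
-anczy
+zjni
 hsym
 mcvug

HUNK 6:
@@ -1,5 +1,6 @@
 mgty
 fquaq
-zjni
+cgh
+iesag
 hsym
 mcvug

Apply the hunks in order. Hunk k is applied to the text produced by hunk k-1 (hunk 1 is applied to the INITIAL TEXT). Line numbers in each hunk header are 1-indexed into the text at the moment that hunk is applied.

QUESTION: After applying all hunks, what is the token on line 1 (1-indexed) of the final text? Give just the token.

Answer: mgty

Derivation:
Hunk 1: at line 5 remove [prlwu,lmaph] add [heg] -> 9 lines: mgty ywdx lolbd logso jsjv heg pqsb hsym mcvug
Hunk 2: at line 4 remove [heg,pqsb] add [nzhya] -> 8 lines: mgty ywdx lolbd logso jsjv nzhya hsym mcvug
Hunk 3: at line 1 remove [ywdx] add [fquaq,hzjje] -> 9 lines: mgty fquaq hzjje lolbd logso jsjv nzhya hsym mcvug
Hunk 4: at line 4 remove [logso,jsjv,nzhya] add [anczy] -> 7 lines: mgty fquaq hzjje lolbd anczy hsym mcvug
Hunk 5: at line 1 remove [hzjje,lolbd,anczy] add [zjni] -> 5 lines: mgty fquaq zjni hsym mcvug
Hunk 6: at line 1 remove [zjni] add [cgh,iesag] -> 6 lines: mgty fquaq cgh iesag hsym mcvug
Final line 1: mgty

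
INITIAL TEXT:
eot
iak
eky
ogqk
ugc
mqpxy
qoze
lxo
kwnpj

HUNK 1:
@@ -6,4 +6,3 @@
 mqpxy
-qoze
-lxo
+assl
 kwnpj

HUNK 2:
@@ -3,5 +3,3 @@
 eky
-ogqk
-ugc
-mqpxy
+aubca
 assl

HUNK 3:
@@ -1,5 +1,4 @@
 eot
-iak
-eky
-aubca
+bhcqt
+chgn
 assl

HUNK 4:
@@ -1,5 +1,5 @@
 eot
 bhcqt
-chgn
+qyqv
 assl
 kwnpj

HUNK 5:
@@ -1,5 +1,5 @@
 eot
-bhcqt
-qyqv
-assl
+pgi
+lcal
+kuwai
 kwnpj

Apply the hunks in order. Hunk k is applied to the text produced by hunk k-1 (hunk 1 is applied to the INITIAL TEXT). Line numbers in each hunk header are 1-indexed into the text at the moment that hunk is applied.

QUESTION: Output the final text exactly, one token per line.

Hunk 1: at line 6 remove [qoze,lxo] add [assl] -> 8 lines: eot iak eky ogqk ugc mqpxy assl kwnpj
Hunk 2: at line 3 remove [ogqk,ugc,mqpxy] add [aubca] -> 6 lines: eot iak eky aubca assl kwnpj
Hunk 3: at line 1 remove [iak,eky,aubca] add [bhcqt,chgn] -> 5 lines: eot bhcqt chgn assl kwnpj
Hunk 4: at line 1 remove [chgn] add [qyqv] -> 5 lines: eot bhcqt qyqv assl kwnpj
Hunk 5: at line 1 remove [bhcqt,qyqv,assl] add [pgi,lcal,kuwai] -> 5 lines: eot pgi lcal kuwai kwnpj

Answer: eot
pgi
lcal
kuwai
kwnpj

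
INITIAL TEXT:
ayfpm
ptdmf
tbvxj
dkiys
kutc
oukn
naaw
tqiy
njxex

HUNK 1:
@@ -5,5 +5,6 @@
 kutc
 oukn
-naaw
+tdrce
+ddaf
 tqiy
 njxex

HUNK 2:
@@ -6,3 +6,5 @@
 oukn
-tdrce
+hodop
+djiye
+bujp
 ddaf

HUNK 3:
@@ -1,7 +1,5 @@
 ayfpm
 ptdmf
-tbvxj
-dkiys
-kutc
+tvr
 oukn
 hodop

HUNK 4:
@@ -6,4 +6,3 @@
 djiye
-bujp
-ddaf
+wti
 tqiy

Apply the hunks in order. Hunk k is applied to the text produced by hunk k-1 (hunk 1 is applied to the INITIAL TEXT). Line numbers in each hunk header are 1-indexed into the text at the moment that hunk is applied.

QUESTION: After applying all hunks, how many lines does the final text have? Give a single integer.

Hunk 1: at line 5 remove [naaw] add [tdrce,ddaf] -> 10 lines: ayfpm ptdmf tbvxj dkiys kutc oukn tdrce ddaf tqiy njxex
Hunk 2: at line 6 remove [tdrce] add [hodop,djiye,bujp] -> 12 lines: ayfpm ptdmf tbvxj dkiys kutc oukn hodop djiye bujp ddaf tqiy njxex
Hunk 3: at line 1 remove [tbvxj,dkiys,kutc] add [tvr] -> 10 lines: ayfpm ptdmf tvr oukn hodop djiye bujp ddaf tqiy njxex
Hunk 4: at line 6 remove [bujp,ddaf] add [wti] -> 9 lines: ayfpm ptdmf tvr oukn hodop djiye wti tqiy njxex
Final line count: 9

Answer: 9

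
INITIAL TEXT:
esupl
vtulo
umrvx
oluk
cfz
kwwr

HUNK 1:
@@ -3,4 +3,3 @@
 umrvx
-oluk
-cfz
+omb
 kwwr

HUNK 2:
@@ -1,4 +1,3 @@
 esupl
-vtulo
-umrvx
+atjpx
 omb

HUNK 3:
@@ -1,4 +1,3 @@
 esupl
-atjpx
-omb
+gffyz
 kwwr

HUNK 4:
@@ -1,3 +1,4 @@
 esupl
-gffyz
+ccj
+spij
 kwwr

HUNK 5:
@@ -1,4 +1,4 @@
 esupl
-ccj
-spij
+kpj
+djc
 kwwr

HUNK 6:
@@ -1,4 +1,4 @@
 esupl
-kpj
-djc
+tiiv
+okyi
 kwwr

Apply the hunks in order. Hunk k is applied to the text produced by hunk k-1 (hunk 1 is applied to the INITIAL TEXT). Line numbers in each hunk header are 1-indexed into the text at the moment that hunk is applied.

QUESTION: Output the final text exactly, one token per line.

Answer: esupl
tiiv
okyi
kwwr

Derivation:
Hunk 1: at line 3 remove [oluk,cfz] add [omb] -> 5 lines: esupl vtulo umrvx omb kwwr
Hunk 2: at line 1 remove [vtulo,umrvx] add [atjpx] -> 4 lines: esupl atjpx omb kwwr
Hunk 3: at line 1 remove [atjpx,omb] add [gffyz] -> 3 lines: esupl gffyz kwwr
Hunk 4: at line 1 remove [gffyz] add [ccj,spij] -> 4 lines: esupl ccj spij kwwr
Hunk 5: at line 1 remove [ccj,spij] add [kpj,djc] -> 4 lines: esupl kpj djc kwwr
Hunk 6: at line 1 remove [kpj,djc] add [tiiv,okyi] -> 4 lines: esupl tiiv okyi kwwr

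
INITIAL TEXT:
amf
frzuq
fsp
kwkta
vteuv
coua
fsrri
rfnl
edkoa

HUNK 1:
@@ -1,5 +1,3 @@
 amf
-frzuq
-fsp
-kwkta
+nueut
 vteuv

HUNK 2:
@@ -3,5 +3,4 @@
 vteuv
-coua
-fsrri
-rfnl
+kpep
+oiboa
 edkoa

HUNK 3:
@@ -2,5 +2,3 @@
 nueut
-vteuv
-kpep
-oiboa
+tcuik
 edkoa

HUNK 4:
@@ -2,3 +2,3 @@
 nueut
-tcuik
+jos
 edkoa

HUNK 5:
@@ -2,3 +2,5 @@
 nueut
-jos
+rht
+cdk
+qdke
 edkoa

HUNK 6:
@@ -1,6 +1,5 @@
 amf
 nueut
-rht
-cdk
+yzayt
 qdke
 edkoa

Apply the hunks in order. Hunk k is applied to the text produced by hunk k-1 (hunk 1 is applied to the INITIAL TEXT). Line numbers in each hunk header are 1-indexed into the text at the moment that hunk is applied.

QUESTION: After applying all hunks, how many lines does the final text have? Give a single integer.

Hunk 1: at line 1 remove [frzuq,fsp,kwkta] add [nueut] -> 7 lines: amf nueut vteuv coua fsrri rfnl edkoa
Hunk 2: at line 3 remove [coua,fsrri,rfnl] add [kpep,oiboa] -> 6 lines: amf nueut vteuv kpep oiboa edkoa
Hunk 3: at line 2 remove [vteuv,kpep,oiboa] add [tcuik] -> 4 lines: amf nueut tcuik edkoa
Hunk 4: at line 2 remove [tcuik] add [jos] -> 4 lines: amf nueut jos edkoa
Hunk 5: at line 2 remove [jos] add [rht,cdk,qdke] -> 6 lines: amf nueut rht cdk qdke edkoa
Hunk 6: at line 1 remove [rht,cdk] add [yzayt] -> 5 lines: amf nueut yzayt qdke edkoa
Final line count: 5

Answer: 5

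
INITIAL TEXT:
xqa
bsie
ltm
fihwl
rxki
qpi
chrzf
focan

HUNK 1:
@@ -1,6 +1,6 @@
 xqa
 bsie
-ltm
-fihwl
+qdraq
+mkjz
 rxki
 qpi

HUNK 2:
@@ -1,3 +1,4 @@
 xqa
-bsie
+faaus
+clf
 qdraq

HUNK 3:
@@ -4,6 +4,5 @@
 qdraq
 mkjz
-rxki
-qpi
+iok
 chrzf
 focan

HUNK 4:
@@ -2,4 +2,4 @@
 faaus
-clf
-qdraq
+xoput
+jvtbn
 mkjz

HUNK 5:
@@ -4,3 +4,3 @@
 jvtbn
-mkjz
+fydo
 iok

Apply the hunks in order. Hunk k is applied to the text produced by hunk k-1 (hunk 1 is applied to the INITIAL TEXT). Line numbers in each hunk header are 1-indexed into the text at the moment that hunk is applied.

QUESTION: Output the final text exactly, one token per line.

Hunk 1: at line 1 remove [ltm,fihwl] add [qdraq,mkjz] -> 8 lines: xqa bsie qdraq mkjz rxki qpi chrzf focan
Hunk 2: at line 1 remove [bsie] add [faaus,clf] -> 9 lines: xqa faaus clf qdraq mkjz rxki qpi chrzf focan
Hunk 3: at line 4 remove [rxki,qpi] add [iok] -> 8 lines: xqa faaus clf qdraq mkjz iok chrzf focan
Hunk 4: at line 2 remove [clf,qdraq] add [xoput,jvtbn] -> 8 lines: xqa faaus xoput jvtbn mkjz iok chrzf focan
Hunk 5: at line 4 remove [mkjz] add [fydo] -> 8 lines: xqa faaus xoput jvtbn fydo iok chrzf focan

Answer: xqa
faaus
xoput
jvtbn
fydo
iok
chrzf
focan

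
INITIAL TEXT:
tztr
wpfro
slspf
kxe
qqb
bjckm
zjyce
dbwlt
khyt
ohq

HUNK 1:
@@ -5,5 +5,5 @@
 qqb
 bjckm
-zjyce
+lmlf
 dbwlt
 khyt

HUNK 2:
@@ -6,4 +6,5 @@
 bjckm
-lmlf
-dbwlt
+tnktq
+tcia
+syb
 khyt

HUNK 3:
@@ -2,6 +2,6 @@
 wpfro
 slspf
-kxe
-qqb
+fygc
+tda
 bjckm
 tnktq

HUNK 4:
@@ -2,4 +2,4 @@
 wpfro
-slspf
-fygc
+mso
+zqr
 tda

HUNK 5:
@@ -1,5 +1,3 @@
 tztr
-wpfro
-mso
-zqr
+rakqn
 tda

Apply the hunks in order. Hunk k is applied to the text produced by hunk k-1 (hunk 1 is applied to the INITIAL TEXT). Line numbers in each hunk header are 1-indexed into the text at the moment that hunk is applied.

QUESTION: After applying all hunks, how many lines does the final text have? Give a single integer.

Answer: 9

Derivation:
Hunk 1: at line 5 remove [zjyce] add [lmlf] -> 10 lines: tztr wpfro slspf kxe qqb bjckm lmlf dbwlt khyt ohq
Hunk 2: at line 6 remove [lmlf,dbwlt] add [tnktq,tcia,syb] -> 11 lines: tztr wpfro slspf kxe qqb bjckm tnktq tcia syb khyt ohq
Hunk 3: at line 2 remove [kxe,qqb] add [fygc,tda] -> 11 lines: tztr wpfro slspf fygc tda bjckm tnktq tcia syb khyt ohq
Hunk 4: at line 2 remove [slspf,fygc] add [mso,zqr] -> 11 lines: tztr wpfro mso zqr tda bjckm tnktq tcia syb khyt ohq
Hunk 5: at line 1 remove [wpfro,mso,zqr] add [rakqn] -> 9 lines: tztr rakqn tda bjckm tnktq tcia syb khyt ohq
Final line count: 9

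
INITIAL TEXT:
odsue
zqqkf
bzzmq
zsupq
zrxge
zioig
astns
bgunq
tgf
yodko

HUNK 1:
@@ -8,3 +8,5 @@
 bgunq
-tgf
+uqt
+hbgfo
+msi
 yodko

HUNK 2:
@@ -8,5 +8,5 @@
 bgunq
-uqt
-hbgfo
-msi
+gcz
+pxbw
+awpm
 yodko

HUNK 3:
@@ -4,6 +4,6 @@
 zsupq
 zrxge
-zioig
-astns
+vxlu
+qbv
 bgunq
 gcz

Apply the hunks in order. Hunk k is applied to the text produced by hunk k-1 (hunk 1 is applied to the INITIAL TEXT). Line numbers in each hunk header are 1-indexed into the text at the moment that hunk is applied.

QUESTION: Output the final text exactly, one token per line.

Answer: odsue
zqqkf
bzzmq
zsupq
zrxge
vxlu
qbv
bgunq
gcz
pxbw
awpm
yodko

Derivation:
Hunk 1: at line 8 remove [tgf] add [uqt,hbgfo,msi] -> 12 lines: odsue zqqkf bzzmq zsupq zrxge zioig astns bgunq uqt hbgfo msi yodko
Hunk 2: at line 8 remove [uqt,hbgfo,msi] add [gcz,pxbw,awpm] -> 12 lines: odsue zqqkf bzzmq zsupq zrxge zioig astns bgunq gcz pxbw awpm yodko
Hunk 3: at line 4 remove [zioig,astns] add [vxlu,qbv] -> 12 lines: odsue zqqkf bzzmq zsupq zrxge vxlu qbv bgunq gcz pxbw awpm yodko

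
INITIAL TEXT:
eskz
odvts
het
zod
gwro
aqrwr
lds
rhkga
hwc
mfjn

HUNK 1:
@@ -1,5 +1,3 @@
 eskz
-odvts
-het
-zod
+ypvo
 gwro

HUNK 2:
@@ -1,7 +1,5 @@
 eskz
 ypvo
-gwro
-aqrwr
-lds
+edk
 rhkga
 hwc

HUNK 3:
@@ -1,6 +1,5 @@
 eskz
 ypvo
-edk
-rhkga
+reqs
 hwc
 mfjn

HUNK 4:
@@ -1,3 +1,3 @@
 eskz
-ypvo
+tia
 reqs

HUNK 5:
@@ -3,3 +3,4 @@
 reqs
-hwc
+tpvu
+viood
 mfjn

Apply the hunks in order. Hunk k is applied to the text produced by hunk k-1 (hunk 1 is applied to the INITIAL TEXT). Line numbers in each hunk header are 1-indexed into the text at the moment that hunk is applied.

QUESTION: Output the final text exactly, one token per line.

Answer: eskz
tia
reqs
tpvu
viood
mfjn

Derivation:
Hunk 1: at line 1 remove [odvts,het,zod] add [ypvo] -> 8 lines: eskz ypvo gwro aqrwr lds rhkga hwc mfjn
Hunk 2: at line 1 remove [gwro,aqrwr,lds] add [edk] -> 6 lines: eskz ypvo edk rhkga hwc mfjn
Hunk 3: at line 1 remove [edk,rhkga] add [reqs] -> 5 lines: eskz ypvo reqs hwc mfjn
Hunk 4: at line 1 remove [ypvo] add [tia] -> 5 lines: eskz tia reqs hwc mfjn
Hunk 5: at line 3 remove [hwc] add [tpvu,viood] -> 6 lines: eskz tia reqs tpvu viood mfjn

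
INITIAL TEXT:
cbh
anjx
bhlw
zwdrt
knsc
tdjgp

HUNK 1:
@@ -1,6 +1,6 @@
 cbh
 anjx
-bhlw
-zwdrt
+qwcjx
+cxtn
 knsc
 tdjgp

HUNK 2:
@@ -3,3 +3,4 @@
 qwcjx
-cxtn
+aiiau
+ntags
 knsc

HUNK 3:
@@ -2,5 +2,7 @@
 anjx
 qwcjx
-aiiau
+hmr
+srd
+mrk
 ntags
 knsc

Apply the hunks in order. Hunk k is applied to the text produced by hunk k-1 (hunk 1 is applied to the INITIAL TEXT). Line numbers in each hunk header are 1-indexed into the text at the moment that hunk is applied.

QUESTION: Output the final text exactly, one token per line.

Hunk 1: at line 1 remove [bhlw,zwdrt] add [qwcjx,cxtn] -> 6 lines: cbh anjx qwcjx cxtn knsc tdjgp
Hunk 2: at line 3 remove [cxtn] add [aiiau,ntags] -> 7 lines: cbh anjx qwcjx aiiau ntags knsc tdjgp
Hunk 3: at line 2 remove [aiiau] add [hmr,srd,mrk] -> 9 lines: cbh anjx qwcjx hmr srd mrk ntags knsc tdjgp

Answer: cbh
anjx
qwcjx
hmr
srd
mrk
ntags
knsc
tdjgp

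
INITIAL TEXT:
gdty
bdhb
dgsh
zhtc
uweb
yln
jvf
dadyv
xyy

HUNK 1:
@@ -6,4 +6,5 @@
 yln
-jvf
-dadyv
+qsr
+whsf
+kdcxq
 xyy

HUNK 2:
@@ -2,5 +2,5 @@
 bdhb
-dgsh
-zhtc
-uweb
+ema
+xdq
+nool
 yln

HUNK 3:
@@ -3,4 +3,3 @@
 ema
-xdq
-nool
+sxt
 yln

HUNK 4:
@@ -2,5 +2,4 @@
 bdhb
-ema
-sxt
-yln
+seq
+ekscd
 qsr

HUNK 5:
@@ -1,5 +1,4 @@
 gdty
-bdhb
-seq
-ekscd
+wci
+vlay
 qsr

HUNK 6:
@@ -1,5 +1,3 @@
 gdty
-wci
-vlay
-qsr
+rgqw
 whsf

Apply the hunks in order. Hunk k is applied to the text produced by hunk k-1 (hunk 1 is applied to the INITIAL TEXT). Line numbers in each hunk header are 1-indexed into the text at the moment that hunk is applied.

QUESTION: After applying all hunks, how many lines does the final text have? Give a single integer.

Hunk 1: at line 6 remove [jvf,dadyv] add [qsr,whsf,kdcxq] -> 10 lines: gdty bdhb dgsh zhtc uweb yln qsr whsf kdcxq xyy
Hunk 2: at line 2 remove [dgsh,zhtc,uweb] add [ema,xdq,nool] -> 10 lines: gdty bdhb ema xdq nool yln qsr whsf kdcxq xyy
Hunk 3: at line 3 remove [xdq,nool] add [sxt] -> 9 lines: gdty bdhb ema sxt yln qsr whsf kdcxq xyy
Hunk 4: at line 2 remove [ema,sxt,yln] add [seq,ekscd] -> 8 lines: gdty bdhb seq ekscd qsr whsf kdcxq xyy
Hunk 5: at line 1 remove [bdhb,seq,ekscd] add [wci,vlay] -> 7 lines: gdty wci vlay qsr whsf kdcxq xyy
Hunk 6: at line 1 remove [wci,vlay,qsr] add [rgqw] -> 5 lines: gdty rgqw whsf kdcxq xyy
Final line count: 5

Answer: 5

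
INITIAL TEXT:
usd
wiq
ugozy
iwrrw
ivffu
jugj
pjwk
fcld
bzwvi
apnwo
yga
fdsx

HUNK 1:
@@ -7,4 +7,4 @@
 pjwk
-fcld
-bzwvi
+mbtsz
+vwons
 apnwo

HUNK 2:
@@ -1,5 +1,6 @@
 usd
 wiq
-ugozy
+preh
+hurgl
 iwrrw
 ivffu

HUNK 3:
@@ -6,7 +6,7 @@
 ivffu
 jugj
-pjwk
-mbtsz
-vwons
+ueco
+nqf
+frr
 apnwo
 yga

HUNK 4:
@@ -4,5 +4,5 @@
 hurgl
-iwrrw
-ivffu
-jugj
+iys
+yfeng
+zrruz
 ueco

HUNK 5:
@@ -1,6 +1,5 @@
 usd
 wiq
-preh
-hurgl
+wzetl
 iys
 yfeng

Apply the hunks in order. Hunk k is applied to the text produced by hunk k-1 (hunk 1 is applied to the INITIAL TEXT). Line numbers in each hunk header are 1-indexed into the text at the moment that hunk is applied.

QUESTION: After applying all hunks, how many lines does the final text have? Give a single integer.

Hunk 1: at line 7 remove [fcld,bzwvi] add [mbtsz,vwons] -> 12 lines: usd wiq ugozy iwrrw ivffu jugj pjwk mbtsz vwons apnwo yga fdsx
Hunk 2: at line 1 remove [ugozy] add [preh,hurgl] -> 13 lines: usd wiq preh hurgl iwrrw ivffu jugj pjwk mbtsz vwons apnwo yga fdsx
Hunk 3: at line 6 remove [pjwk,mbtsz,vwons] add [ueco,nqf,frr] -> 13 lines: usd wiq preh hurgl iwrrw ivffu jugj ueco nqf frr apnwo yga fdsx
Hunk 4: at line 4 remove [iwrrw,ivffu,jugj] add [iys,yfeng,zrruz] -> 13 lines: usd wiq preh hurgl iys yfeng zrruz ueco nqf frr apnwo yga fdsx
Hunk 5: at line 1 remove [preh,hurgl] add [wzetl] -> 12 lines: usd wiq wzetl iys yfeng zrruz ueco nqf frr apnwo yga fdsx
Final line count: 12

Answer: 12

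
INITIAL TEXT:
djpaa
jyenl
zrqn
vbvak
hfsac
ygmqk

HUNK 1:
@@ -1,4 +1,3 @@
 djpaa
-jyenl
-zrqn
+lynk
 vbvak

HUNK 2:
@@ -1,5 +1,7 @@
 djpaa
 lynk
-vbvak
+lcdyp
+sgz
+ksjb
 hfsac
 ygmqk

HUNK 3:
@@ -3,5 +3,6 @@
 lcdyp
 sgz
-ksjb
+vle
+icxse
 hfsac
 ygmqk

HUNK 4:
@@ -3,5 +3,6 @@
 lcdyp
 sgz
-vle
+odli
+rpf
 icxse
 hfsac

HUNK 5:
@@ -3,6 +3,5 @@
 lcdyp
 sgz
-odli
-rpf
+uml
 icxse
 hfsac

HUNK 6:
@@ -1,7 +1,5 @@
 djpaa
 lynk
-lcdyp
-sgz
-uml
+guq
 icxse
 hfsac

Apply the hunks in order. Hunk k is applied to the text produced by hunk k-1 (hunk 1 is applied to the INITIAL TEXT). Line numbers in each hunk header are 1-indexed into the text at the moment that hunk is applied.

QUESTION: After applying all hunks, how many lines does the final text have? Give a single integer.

Hunk 1: at line 1 remove [jyenl,zrqn] add [lynk] -> 5 lines: djpaa lynk vbvak hfsac ygmqk
Hunk 2: at line 1 remove [vbvak] add [lcdyp,sgz,ksjb] -> 7 lines: djpaa lynk lcdyp sgz ksjb hfsac ygmqk
Hunk 3: at line 3 remove [ksjb] add [vle,icxse] -> 8 lines: djpaa lynk lcdyp sgz vle icxse hfsac ygmqk
Hunk 4: at line 3 remove [vle] add [odli,rpf] -> 9 lines: djpaa lynk lcdyp sgz odli rpf icxse hfsac ygmqk
Hunk 5: at line 3 remove [odli,rpf] add [uml] -> 8 lines: djpaa lynk lcdyp sgz uml icxse hfsac ygmqk
Hunk 6: at line 1 remove [lcdyp,sgz,uml] add [guq] -> 6 lines: djpaa lynk guq icxse hfsac ygmqk
Final line count: 6

Answer: 6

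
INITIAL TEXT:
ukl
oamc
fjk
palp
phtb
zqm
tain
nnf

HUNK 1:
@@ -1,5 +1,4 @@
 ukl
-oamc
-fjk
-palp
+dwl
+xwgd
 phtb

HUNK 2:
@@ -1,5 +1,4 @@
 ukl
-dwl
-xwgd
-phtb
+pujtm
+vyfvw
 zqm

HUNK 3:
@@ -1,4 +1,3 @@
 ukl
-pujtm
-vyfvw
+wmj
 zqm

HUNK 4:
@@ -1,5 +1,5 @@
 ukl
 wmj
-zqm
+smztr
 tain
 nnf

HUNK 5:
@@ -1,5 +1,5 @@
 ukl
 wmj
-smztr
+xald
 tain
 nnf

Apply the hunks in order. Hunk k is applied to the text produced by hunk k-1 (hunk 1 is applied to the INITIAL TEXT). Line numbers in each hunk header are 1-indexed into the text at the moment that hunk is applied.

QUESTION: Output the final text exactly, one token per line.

Hunk 1: at line 1 remove [oamc,fjk,palp] add [dwl,xwgd] -> 7 lines: ukl dwl xwgd phtb zqm tain nnf
Hunk 2: at line 1 remove [dwl,xwgd,phtb] add [pujtm,vyfvw] -> 6 lines: ukl pujtm vyfvw zqm tain nnf
Hunk 3: at line 1 remove [pujtm,vyfvw] add [wmj] -> 5 lines: ukl wmj zqm tain nnf
Hunk 4: at line 1 remove [zqm] add [smztr] -> 5 lines: ukl wmj smztr tain nnf
Hunk 5: at line 1 remove [smztr] add [xald] -> 5 lines: ukl wmj xald tain nnf

Answer: ukl
wmj
xald
tain
nnf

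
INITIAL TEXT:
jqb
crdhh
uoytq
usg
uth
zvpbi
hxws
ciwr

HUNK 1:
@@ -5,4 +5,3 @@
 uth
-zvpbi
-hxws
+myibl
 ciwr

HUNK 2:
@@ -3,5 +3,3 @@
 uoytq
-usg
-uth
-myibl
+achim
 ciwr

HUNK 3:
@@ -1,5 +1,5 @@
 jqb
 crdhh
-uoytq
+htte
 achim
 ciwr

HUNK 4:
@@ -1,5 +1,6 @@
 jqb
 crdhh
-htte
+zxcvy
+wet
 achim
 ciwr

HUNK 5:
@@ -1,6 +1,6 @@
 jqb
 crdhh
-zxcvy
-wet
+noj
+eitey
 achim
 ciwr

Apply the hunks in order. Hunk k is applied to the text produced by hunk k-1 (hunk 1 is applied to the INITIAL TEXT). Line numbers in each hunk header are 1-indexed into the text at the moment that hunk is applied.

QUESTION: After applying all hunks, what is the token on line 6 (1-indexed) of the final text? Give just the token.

Answer: ciwr

Derivation:
Hunk 1: at line 5 remove [zvpbi,hxws] add [myibl] -> 7 lines: jqb crdhh uoytq usg uth myibl ciwr
Hunk 2: at line 3 remove [usg,uth,myibl] add [achim] -> 5 lines: jqb crdhh uoytq achim ciwr
Hunk 3: at line 1 remove [uoytq] add [htte] -> 5 lines: jqb crdhh htte achim ciwr
Hunk 4: at line 1 remove [htte] add [zxcvy,wet] -> 6 lines: jqb crdhh zxcvy wet achim ciwr
Hunk 5: at line 1 remove [zxcvy,wet] add [noj,eitey] -> 6 lines: jqb crdhh noj eitey achim ciwr
Final line 6: ciwr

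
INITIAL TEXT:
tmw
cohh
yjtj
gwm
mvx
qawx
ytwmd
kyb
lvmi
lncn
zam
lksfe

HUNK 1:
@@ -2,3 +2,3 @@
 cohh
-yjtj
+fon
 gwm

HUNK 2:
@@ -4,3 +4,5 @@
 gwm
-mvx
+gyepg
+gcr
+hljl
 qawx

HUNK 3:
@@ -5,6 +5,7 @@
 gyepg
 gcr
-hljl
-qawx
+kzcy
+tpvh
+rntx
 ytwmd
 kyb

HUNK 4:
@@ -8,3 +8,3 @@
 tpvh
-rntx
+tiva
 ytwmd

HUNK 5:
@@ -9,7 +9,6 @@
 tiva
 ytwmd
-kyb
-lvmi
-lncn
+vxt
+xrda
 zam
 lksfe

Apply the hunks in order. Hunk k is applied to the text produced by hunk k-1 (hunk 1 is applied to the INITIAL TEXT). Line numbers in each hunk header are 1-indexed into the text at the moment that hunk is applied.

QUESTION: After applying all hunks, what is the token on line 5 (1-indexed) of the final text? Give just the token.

Hunk 1: at line 2 remove [yjtj] add [fon] -> 12 lines: tmw cohh fon gwm mvx qawx ytwmd kyb lvmi lncn zam lksfe
Hunk 2: at line 4 remove [mvx] add [gyepg,gcr,hljl] -> 14 lines: tmw cohh fon gwm gyepg gcr hljl qawx ytwmd kyb lvmi lncn zam lksfe
Hunk 3: at line 5 remove [hljl,qawx] add [kzcy,tpvh,rntx] -> 15 lines: tmw cohh fon gwm gyepg gcr kzcy tpvh rntx ytwmd kyb lvmi lncn zam lksfe
Hunk 4: at line 8 remove [rntx] add [tiva] -> 15 lines: tmw cohh fon gwm gyepg gcr kzcy tpvh tiva ytwmd kyb lvmi lncn zam lksfe
Hunk 5: at line 9 remove [kyb,lvmi,lncn] add [vxt,xrda] -> 14 lines: tmw cohh fon gwm gyepg gcr kzcy tpvh tiva ytwmd vxt xrda zam lksfe
Final line 5: gyepg

Answer: gyepg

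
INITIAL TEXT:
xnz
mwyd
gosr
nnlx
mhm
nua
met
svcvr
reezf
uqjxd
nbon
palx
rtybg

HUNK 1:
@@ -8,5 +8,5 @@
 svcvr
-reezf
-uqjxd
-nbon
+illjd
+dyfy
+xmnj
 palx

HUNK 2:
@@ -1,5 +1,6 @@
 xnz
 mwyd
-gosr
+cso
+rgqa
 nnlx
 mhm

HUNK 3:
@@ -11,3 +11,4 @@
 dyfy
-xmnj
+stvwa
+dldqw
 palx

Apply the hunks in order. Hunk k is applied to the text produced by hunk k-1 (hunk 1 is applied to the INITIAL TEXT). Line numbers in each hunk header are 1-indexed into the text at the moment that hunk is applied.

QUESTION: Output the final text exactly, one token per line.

Answer: xnz
mwyd
cso
rgqa
nnlx
mhm
nua
met
svcvr
illjd
dyfy
stvwa
dldqw
palx
rtybg

Derivation:
Hunk 1: at line 8 remove [reezf,uqjxd,nbon] add [illjd,dyfy,xmnj] -> 13 lines: xnz mwyd gosr nnlx mhm nua met svcvr illjd dyfy xmnj palx rtybg
Hunk 2: at line 1 remove [gosr] add [cso,rgqa] -> 14 lines: xnz mwyd cso rgqa nnlx mhm nua met svcvr illjd dyfy xmnj palx rtybg
Hunk 3: at line 11 remove [xmnj] add [stvwa,dldqw] -> 15 lines: xnz mwyd cso rgqa nnlx mhm nua met svcvr illjd dyfy stvwa dldqw palx rtybg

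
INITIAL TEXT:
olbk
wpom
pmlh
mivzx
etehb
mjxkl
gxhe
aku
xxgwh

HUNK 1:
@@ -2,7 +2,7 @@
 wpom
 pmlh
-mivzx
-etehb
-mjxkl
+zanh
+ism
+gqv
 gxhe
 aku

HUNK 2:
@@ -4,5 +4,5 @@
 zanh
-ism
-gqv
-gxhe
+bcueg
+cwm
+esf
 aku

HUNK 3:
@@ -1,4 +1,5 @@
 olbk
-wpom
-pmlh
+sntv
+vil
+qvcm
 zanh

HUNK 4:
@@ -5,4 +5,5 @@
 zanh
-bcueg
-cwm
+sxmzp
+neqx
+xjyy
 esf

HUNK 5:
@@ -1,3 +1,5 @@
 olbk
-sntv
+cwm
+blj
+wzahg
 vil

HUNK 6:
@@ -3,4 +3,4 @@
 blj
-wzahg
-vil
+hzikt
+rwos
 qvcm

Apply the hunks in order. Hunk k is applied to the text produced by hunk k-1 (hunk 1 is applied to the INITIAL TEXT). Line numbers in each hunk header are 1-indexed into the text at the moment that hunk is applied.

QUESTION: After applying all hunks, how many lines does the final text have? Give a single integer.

Hunk 1: at line 2 remove [mivzx,etehb,mjxkl] add [zanh,ism,gqv] -> 9 lines: olbk wpom pmlh zanh ism gqv gxhe aku xxgwh
Hunk 2: at line 4 remove [ism,gqv,gxhe] add [bcueg,cwm,esf] -> 9 lines: olbk wpom pmlh zanh bcueg cwm esf aku xxgwh
Hunk 3: at line 1 remove [wpom,pmlh] add [sntv,vil,qvcm] -> 10 lines: olbk sntv vil qvcm zanh bcueg cwm esf aku xxgwh
Hunk 4: at line 5 remove [bcueg,cwm] add [sxmzp,neqx,xjyy] -> 11 lines: olbk sntv vil qvcm zanh sxmzp neqx xjyy esf aku xxgwh
Hunk 5: at line 1 remove [sntv] add [cwm,blj,wzahg] -> 13 lines: olbk cwm blj wzahg vil qvcm zanh sxmzp neqx xjyy esf aku xxgwh
Hunk 6: at line 3 remove [wzahg,vil] add [hzikt,rwos] -> 13 lines: olbk cwm blj hzikt rwos qvcm zanh sxmzp neqx xjyy esf aku xxgwh
Final line count: 13

Answer: 13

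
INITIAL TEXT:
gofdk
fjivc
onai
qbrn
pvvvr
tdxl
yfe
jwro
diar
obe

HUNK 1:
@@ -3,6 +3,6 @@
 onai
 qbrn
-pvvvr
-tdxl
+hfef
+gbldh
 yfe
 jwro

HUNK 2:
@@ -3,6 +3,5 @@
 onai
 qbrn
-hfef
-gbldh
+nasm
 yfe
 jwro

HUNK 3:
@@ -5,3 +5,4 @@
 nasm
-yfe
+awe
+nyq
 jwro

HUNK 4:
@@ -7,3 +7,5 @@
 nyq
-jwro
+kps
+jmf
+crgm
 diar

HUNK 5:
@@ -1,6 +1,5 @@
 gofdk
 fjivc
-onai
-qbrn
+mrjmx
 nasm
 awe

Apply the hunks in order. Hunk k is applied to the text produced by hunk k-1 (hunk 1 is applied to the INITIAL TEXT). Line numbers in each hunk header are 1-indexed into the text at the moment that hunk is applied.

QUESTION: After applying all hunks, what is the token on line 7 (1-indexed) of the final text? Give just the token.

Hunk 1: at line 3 remove [pvvvr,tdxl] add [hfef,gbldh] -> 10 lines: gofdk fjivc onai qbrn hfef gbldh yfe jwro diar obe
Hunk 2: at line 3 remove [hfef,gbldh] add [nasm] -> 9 lines: gofdk fjivc onai qbrn nasm yfe jwro diar obe
Hunk 3: at line 5 remove [yfe] add [awe,nyq] -> 10 lines: gofdk fjivc onai qbrn nasm awe nyq jwro diar obe
Hunk 4: at line 7 remove [jwro] add [kps,jmf,crgm] -> 12 lines: gofdk fjivc onai qbrn nasm awe nyq kps jmf crgm diar obe
Hunk 5: at line 1 remove [onai,qbrn] add [mrjmx] -> 11 lines: gofdk fjivc mrjmx nasm awe nyq kps jmf crgm diar obe
Final line 7: kps

Answer: kps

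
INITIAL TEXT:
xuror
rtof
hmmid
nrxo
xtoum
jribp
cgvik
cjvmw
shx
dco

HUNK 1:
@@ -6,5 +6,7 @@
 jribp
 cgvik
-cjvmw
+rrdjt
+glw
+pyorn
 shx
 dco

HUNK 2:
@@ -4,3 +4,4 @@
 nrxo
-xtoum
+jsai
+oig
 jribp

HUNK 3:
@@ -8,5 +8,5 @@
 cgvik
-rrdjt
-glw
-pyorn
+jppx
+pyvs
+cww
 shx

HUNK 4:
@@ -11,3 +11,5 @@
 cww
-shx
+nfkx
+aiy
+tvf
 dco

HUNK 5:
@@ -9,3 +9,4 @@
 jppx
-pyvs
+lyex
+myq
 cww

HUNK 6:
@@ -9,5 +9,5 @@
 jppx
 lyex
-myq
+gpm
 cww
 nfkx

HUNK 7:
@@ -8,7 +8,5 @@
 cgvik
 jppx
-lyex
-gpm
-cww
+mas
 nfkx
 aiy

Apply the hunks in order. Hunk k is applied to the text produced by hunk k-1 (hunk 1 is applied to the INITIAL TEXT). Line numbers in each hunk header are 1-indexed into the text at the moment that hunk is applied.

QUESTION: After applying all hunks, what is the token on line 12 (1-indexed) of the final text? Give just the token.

Hunk 1: at line 6 remove [cjvmw] add [rrdjt,glw,pyorn] -> 12 lines: xuror rtof hmmid nrxo xtoum jribp cgvik rrdjt glw pyorn shx dco
Hunk 2: at line 4 remove [xtoum] add [jsai,oig] -> 13 lines: xuror rtof hmmid nrxo jsai oig jribp cgvik rrdjt glw pyorn shx dco
Hunk 3: at line 8 remove [rrdjt,glw,pyorn] add [jppx,pyvs,cww] -> 13 lines: xuror rtof hmmid nrxo jsai oig jribp cgvik jppx pyvs cww shx dco
Hunk 4: at line 11 remove [shx] add [nfkx,aiy,tvf] -> 15 lines: xuror rtof hmmid nrxo jsai oig jribp cgvik jppx pyvs cww nfkx aiy tvf dco
Hunk 5: at line 9 remove [pyvs] add [lyex,myq] -> 16 lines: xuror rtof hmmid nrxo jsai oig jribp cgvik jppx lyex myq cww nfkx aiy tvf dco
Hunk 6: at line 9 remove [myq] add [gpm] -> 16 lines: xuror rtof hmmid nrxo jsai oig jribp cgvik jppx lyex gpm cww nfkx aiy tvf dco
Hunk 7: at line 8 remove [lyex,gpm,cww] add [mas] -> 14 lines: xuror rtof hmmid nrxo jsai oig jribp cgvik jppx mas nfkx aiy tvf dco
Final line 12: aiy

Answer: aiy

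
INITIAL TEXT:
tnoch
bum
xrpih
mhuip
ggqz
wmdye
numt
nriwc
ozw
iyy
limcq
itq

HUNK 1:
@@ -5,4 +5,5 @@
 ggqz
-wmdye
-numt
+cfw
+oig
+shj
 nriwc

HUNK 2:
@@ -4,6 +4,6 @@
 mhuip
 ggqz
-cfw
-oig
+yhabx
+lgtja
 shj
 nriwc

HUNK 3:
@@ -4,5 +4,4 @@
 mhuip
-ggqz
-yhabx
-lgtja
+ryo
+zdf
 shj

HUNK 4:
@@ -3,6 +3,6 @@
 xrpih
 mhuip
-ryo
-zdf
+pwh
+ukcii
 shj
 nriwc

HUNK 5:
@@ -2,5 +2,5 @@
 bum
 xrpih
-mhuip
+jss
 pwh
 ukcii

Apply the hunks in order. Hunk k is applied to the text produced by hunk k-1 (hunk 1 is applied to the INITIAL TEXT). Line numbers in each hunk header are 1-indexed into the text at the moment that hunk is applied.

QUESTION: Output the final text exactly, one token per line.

Answer: tnoch
bum
xrpih
jss
pwh
ukcii
shj
nriwc
ozw
iyy
limcq
itq

Derivation:
Hunk 1: at line 5 remove [wmdye,numt] add [cfw,oig,shj] -> 13 lines: tnoch bum xrpih mhuip ggqz cfw oig shj nriwc ozw iyy limcq itq
Hunk 2: at line 4 remove [cfw,oig] add [yhabx,lgtja] -> 13 lines: tnoch bum xrpih mhuip ggqz yhabx lgtja shj nriwc ozw iyy limcq itq
Hunk 3: at line 4 remove [ggqz,yhabx,lgtja] add [ryo,zdf] -> 12 lines: tnoch bum xrpih mhuip ryo zdf shj nriwc ozw iyy limcq itq
Hunk 4: at line 3 remove [ryo,zdf] add [pwh,ukcii] -> 12 lines: tnoch bum xrpih mhuip pwh ukcii shj nriwc ozw iyy limcq itq
Hunk 5: at line 2 remove [mhuip] add [jss] -> 12 lines: tnoch bum xrpih jss pwh ukcii shj nriwc ozw iyy limcq itq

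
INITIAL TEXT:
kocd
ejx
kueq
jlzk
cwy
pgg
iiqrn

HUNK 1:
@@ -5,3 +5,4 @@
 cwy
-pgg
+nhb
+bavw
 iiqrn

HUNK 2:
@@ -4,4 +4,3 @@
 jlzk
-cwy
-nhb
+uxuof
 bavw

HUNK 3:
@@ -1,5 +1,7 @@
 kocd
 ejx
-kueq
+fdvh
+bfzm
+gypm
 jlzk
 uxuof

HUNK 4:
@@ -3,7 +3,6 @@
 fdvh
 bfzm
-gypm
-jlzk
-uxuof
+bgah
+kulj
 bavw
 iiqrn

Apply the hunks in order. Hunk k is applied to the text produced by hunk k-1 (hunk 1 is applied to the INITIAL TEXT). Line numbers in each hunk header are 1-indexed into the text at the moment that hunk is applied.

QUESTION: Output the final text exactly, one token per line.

Answer: kocd
ejx
fdvh
bfzm
bgah
kulj
bavw
iiqrn

Derivation:
Hunk 1: at line 5 remove [pgg] add [nhb,bavw] -> 8 lines: kocd ejx kueq jlzk cwy nhb bavw iiqrn
Hunk 2: at line 4 remove [cwy,nhb] add [uxuof] -> 7 lines: kocd ejx kueq jlzk uxuof bavw iiqrn
Hunk 3: at line 1 remove [kueq] add [fdvh,bfzm,gypm] -> 9 lines: kocd ejx fdvh bfzm gypm jlzk uxuof bavw iiqrn
Hunk 4: at line 3 remove [gypm,jlzk,uxuof] add [bgah,kulj] -> 8 lines: kocd ejx fdvh bfzm bgah kulj bavw iiqrn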